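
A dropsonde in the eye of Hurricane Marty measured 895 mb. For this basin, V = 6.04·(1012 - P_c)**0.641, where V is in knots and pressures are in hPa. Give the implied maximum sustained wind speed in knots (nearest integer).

ΔP = 1012 − 895 = 117 mb.
117^0.641 ≈ 21.169.
V ≈ 6.04 × 21.169 ≈ 127.9 kt.

128 kt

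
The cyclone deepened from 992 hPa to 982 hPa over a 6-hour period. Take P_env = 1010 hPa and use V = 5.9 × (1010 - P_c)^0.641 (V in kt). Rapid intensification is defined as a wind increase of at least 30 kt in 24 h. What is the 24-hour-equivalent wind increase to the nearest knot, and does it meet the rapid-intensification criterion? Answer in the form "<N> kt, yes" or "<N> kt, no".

V₁: ΔP = 18, V ≈ 5.9 × 18^0.641 ≈ 37.63 kt.
V₂: ΔP = 28, V ≈ 5.9 × 28^0.641 ≈ 49.94 kt.
ΔV over 6 h = 12.31 kt → 24 h equivalent = 12.31 × 24/6 ≈ 49.24 kt.
49 kt ≥ 30 kt ⇒ rapid intensification.

49 kt, yes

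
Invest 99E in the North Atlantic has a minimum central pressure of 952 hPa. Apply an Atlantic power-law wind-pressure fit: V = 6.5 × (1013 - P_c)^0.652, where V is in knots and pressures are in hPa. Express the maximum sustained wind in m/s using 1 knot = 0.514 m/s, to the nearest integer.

ΔP = 1013 − 952 = 61 hPa.
V ≈ 6.5 × 61^0.652 = 6.5 × 14.589 ≈ 94.831 kt.
94.831 × 0.514 ≈ 48.74 m/s → 49 m/s.

49 m/s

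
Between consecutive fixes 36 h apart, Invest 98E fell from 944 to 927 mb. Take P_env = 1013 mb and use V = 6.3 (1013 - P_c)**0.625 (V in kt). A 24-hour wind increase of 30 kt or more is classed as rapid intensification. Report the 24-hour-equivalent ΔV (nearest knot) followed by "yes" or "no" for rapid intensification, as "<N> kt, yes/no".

V₁: ΔP = 69, V ≈ 6.3 × 69^0.625 ≈ 88.84 kt.
V₂: ΔP = 86, V ≈ 6.3 × 86^0.625 ≈ 101.95 kt.
ΔV over 36 h = 13.11 kt → 24 h equivalent = 13.11 × 24/36 ≈ 8.74 kt.
9 kt < 30 kt ⇒ not rapid intensification.

9 kt, no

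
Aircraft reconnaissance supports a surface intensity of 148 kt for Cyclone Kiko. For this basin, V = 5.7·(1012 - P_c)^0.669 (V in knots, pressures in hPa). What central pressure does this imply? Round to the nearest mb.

882 mb

ΔP = (V / 5.7)^(1/0.669) = (148/5.7)^1.495.
148/5.7 = 25.965; 25.965^1.495 ≈ 130.07 mb.
P_c = 1012 − 130.07 = 881.93 ≈ 882 mb.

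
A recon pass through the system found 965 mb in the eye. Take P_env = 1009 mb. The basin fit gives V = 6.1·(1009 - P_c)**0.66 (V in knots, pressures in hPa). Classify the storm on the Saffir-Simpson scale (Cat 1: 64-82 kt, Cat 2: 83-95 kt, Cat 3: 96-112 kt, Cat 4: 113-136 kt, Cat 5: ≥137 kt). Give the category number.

ΔP = 1009 − 965 = 44 mb.
V ≈ 6.1 × 44^0.66 = 6.1 × 12.15 ≈ 74 kt.
74 kt falls in the Category 1 band.

1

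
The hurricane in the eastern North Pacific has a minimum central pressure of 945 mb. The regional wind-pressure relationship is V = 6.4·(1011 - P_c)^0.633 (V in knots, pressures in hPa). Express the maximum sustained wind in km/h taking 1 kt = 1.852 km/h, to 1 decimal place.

ΔP = 1011 − 945 = 66 mb.
V ≈ 6.4 × 66^0.633 = 6.4 × 14.183 ≈ 90.772 kt.
90.772 × 1.852 ≈ 168.11 km/h → 168.1 km/h.

168.1 km/h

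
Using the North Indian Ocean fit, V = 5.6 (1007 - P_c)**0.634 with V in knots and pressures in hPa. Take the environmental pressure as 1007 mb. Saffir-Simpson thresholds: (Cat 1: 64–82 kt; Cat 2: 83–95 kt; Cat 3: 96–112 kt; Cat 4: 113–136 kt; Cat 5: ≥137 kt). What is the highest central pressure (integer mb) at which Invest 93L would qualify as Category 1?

Category 1 begins at V = 64 kt.
Required ΔP = (64/5.6)^(1/0.634) = 11.429^1.577 ≈ 46.64 mb.
P_c ≤ 1007 − 46.64 = 960.36, so the highest integer P_c is 960 mb.

960 mb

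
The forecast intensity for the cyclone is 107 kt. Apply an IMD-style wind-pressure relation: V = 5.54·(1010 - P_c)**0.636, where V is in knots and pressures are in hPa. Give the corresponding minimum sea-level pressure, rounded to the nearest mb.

905 mb

ΔP = (V / 5.54)^(1/0.636) = (107/5.54)^1.572.
107/5.54 = 19.314; 19.314^1.572 ≈ 105.15 mb.
P_c = 1010 − 105.15 = 904.85 ≈ 905 mb.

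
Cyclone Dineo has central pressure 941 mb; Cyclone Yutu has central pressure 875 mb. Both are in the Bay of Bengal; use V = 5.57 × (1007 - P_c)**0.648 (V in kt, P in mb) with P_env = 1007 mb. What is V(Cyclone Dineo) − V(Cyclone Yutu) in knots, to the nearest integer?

-48 kt

Cyclone Dineo: ΔP = 66; V ≈ 5.57 × 66^0.648 ≈ 84.12 kt.
Cyclone Yutu: ΔP = 132; V ≈ 5.57 × 132^0.648 ≈ 131.82 kt.
Difference ≈ 84.12 − 131.82 = -47.70 → -48 kt.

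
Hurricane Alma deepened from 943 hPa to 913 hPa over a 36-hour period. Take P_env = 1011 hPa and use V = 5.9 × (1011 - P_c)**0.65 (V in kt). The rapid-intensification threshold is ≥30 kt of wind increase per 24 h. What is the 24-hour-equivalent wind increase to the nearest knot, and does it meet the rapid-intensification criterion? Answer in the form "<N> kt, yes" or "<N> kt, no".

16 kt, no

V₁: ΔP = 68, V ≈ 5.9 × 68^0.65 ≈ 91.62 kt.
V₂: ΔP = 98, V ≈ 5.9 × 98^0.65 ≈ 116.18 kt.
ΔV over 36 h = 24.56 kt → 24 h equivalent = 24.56 × 24/36 ≈ 16.37 kt.
16 kt < 30 kt ⇒ not rapid intensification.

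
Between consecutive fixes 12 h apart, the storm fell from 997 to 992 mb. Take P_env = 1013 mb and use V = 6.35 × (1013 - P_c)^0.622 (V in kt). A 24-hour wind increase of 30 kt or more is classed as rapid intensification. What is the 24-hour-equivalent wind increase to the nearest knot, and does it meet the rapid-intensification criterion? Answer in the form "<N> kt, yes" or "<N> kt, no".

V₁: ΔP = 16, V ≈ 6.35 × 16^0.622 ≈ 35.62 kt.
V₂: ΔP = 21, V ≈ 6.35 × 21^0.622 ≈ 42.19 kt.
ΔV over 12 h = 6.57 kt → 24 h equivalent = 6.57 × 24/12 ≈ 13.14 kt.
13 kt < 30 kt ⇒ not rapid intensification.

13 kt, no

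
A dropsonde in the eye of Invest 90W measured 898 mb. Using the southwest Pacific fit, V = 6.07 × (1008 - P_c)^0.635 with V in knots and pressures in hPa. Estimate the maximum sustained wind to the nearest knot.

120 kt

ΔP = 1008 − 898 = 110 mb.
110^0.635 ≈ 19.783.
V ≈ 6.07 × 19.783 ≈ 120.1 kt.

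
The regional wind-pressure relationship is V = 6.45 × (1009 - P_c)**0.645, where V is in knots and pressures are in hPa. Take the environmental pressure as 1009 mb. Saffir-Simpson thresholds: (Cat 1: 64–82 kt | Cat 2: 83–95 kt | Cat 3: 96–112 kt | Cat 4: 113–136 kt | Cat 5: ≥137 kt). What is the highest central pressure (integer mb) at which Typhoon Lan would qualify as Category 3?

Category 3 begins at V = 96 kt.
Required ΔP = (96/6.45)^(1/0.645) = 14.884^1.550 ≈ 65.79 mb.
P_c ≤ 1009 − 65.79 = 943.21, so the highest integer P_c is 943 mb.

943 mb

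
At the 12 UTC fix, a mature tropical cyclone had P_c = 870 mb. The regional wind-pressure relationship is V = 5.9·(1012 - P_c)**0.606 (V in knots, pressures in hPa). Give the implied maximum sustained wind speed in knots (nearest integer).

119 kt

ΔP = 1012 − 870 = 142 mb.
142^0.606 ≈ 20.151.
V ≈ 5.9 × 20.151 ≈ 118.9 kt.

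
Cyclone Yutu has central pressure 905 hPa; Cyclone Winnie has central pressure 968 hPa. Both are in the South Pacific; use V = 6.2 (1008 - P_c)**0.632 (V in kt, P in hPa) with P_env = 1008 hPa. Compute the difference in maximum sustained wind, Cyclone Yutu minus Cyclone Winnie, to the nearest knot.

Cyclone Yutu: ΔP = 103; V ≈ 6.2 × 103^0.632 ≈ 116.01 kt.
Cyclone Winnie: ΔP = 40; V ≈ 6.2 × 40^0.632 ≈ 63.81 kt.
Difference ≈ 116.01 − 63.81 = 52.20 → 52 kt.

52 kt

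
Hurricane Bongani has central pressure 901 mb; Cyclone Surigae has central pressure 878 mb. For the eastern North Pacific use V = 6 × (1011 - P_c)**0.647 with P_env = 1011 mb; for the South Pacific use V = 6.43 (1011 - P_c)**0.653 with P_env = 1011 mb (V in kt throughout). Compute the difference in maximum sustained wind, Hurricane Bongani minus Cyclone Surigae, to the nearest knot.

Hurricane Bongani: ΔP = 110; V ≈ 6 × 110^0.647 ≈ 125.58 kt.
Cyclone Surigae: ΔP = 133; V ≈ 6.43 × 133^0.653 ≈ 156.71 kt.
Difference ≈ 125.58 − 156.71 = -31.13 → -31 kt.

-31 kt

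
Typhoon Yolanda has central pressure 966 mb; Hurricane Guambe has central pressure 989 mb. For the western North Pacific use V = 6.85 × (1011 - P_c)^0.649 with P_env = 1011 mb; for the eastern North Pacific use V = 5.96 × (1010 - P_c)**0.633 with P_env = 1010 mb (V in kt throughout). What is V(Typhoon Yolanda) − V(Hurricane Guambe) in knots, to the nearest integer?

40 kt

Typhoon Yolanda: ΔP = 45; V ≈ 6.85 × 45^0.649 ≈ 81.03 kt.
Hurricane Guambe: ΔP = 21; V ≈ 5.96 × 21^0.633 ≈ 40.95 kt.
Difference ≈ 81.03 − 40.95 = 40.08 → 40 kt.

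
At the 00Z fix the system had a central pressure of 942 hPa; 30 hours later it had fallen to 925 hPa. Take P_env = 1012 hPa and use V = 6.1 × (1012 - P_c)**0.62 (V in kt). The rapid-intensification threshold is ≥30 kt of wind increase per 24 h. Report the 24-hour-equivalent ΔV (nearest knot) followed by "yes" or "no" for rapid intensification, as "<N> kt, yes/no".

V₁: ΔP = 70, V ≈ 6.1 × 70^0.62 ≈ 84.97 kt.
V₂: ΔP = 87, V ≈ 6.1 × 87^0.62 ≈ 97.24 kt.
ΔV over 30 h = 12.27 kt → 24 h equivalent = 12.27 × 24/30 ≈ 9.82 kt.
10 kt < 30 kt ⇒ not rapid intensification.

10 kt, no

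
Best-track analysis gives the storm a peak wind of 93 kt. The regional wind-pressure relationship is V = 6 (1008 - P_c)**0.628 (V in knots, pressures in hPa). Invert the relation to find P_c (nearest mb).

929 mb

ΔP = (V / 6)^(1/0.628) = (93/6)^1.592.
93/6 = 15.500; 15.500^1.592 ≈ 78.60 mb.
P_c = 1008 − 78.60 = 929.40 ≈ 929 mb.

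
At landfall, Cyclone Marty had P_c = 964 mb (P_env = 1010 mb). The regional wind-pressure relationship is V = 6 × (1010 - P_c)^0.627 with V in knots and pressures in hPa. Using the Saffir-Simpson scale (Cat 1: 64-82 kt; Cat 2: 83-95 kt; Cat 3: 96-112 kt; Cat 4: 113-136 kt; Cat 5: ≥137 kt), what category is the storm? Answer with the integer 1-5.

1

ΔP = 1010 − 964 = 46 mb.
V ≈ 6 × 46^0.627 = 6 × 11.03 ≈ 66 kt.
66 kt falls in the Category 1 band.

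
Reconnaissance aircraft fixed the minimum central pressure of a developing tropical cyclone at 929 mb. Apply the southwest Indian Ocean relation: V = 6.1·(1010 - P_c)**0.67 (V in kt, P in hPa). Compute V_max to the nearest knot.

ΔP = 1010 − 929 = 81 mb.
81^0.67 ≈ 18.997.
V ≈ 6.1 × 18.997 ≈ 115.9 kt.

116 kt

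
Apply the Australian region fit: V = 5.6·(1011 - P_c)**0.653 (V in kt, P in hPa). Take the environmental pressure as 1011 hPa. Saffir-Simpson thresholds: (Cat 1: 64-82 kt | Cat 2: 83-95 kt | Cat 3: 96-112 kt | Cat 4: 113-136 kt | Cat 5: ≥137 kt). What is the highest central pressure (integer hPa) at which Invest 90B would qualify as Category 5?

Category 5 begins at V = 137 kt.
Required ΔP = (137/5.6)^(1/0.653) = 24.464^1.531 ≈ 133.78 hPa.
P_c ≤ 1011 − 133.78 = 877.22, so the highest integer P_c is 877 hPa.

877 hPa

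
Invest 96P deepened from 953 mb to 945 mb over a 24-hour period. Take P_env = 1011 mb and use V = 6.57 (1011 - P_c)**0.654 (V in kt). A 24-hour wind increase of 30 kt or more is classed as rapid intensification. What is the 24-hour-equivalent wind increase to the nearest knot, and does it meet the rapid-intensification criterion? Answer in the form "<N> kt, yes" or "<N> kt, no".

V₁: ΔP = 58, V ≈ 6.57 × 58^0.654 ≈ 93.51 kt.
V₂: ΔP = 66, V ≈ 6.57 × 66^0.654 ≈ 101.75 kt.
ΔV over 24 h = 8.24 kt → 24 h equivalent = 8.24 × 24/24 ≈ 8.24 kt.
8 kt < 30 kt ⇒ not rapid intensification.

8 kt, no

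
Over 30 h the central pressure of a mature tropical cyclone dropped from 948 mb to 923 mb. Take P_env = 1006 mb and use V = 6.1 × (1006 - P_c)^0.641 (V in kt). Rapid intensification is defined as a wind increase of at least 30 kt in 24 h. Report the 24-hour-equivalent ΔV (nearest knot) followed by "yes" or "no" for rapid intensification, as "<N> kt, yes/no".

V₁: ΔP = 58, V ≈ 6.1 × 58^0.641 ≈ 82.35 kt.
V₂: ΔP = 83, V ≈ 6.1 × 83^0.641 ≈ 103.62 kt.
ΔV over 30 h = 21.27 kt → 24 h equivalent = 21.27 × 24/30 ≈ 17.02 kt.
17 kt < 30 kt ⇒ not rapid intensification.

17 kt, no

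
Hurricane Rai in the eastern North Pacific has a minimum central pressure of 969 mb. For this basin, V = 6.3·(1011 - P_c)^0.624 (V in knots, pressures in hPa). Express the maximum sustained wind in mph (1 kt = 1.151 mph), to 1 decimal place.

ΔP = 1011 − 969 = 42 mb.
V ≈ 6.3 × 42^0.624 = 6.3 × 10.302 ≈ 64.901 kt.
64.901 × 1.151 ≈ 74.70 mph → 74.7 mph.

74.7 mph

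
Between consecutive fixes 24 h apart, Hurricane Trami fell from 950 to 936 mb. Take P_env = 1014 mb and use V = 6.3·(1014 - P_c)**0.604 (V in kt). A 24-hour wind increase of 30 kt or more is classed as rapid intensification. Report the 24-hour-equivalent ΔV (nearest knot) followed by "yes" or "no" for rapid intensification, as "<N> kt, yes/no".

10 kt, no

V₁: ΔP = 64, V ≈ 6.3 × 64^0.604 ≈ 77.67 kt.
V₂: ΔP = 78, V ≈ 6.3 × 78^0.604 ≈ 87.53 kt.
ΔV over 24 h = 9.86 kt → 24 h equivalent = 9.86 × 24/24 ≈ 9.86 kt.
10 kt < 30 kt ⇒ not rapid intensification.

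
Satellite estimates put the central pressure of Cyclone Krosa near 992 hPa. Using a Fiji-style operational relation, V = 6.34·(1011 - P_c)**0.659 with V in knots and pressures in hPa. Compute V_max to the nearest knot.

ΔP = 1011 − 992 = 19 hPa.
19^0.659 ≈ 6.961.
V ≈ 6.34 × 6.961 ≈ 44.1 kt.

44 kt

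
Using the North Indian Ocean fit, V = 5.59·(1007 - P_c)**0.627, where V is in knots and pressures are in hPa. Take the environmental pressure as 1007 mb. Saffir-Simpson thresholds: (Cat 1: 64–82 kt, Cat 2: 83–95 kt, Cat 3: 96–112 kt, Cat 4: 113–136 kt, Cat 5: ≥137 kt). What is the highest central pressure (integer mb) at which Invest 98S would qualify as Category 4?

886 mb

Category 4 begins at V = 113 kt.
Required ΔP = (113/5.59)^(1/0.627) = 20.215^1.595 ≈ 120.89 mb.
P_c ≤ 1007 − 120.89 = 886.11, so the highest integer P_c is 886 mb.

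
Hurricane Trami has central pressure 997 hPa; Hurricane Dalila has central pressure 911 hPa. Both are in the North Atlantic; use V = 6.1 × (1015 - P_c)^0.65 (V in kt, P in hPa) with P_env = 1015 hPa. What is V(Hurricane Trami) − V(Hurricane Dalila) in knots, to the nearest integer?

Hurricane Trami: ΔP = 18; V ≈ 6.1 × 18^0.65 ≈ 39.93 kt.
Hurricane Dalila: ΔP = 104; V ≈ 6.1 × 104^0.65 ≈ 124.85 kt.
Difference ≈ 39.93 − 124.85 = -84.92 → -85 kt.

-85 kt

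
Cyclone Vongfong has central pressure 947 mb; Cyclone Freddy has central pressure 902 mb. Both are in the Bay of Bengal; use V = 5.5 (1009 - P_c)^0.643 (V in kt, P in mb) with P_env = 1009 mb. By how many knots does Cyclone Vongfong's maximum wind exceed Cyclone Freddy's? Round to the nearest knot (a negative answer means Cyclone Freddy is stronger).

Cyclone Vongfong: ΔP = 62; V ≈ 5.5 × 62^0.643 ≈ 78.14 kt.
Cyclone Freddy: ΔP = 107; V ≈ 5.5 × 107^0.643 ≈ 110.98 kt.
Difference ≈ 78.14 − 110.98 = -32.84 → -33 kt.

-33 kt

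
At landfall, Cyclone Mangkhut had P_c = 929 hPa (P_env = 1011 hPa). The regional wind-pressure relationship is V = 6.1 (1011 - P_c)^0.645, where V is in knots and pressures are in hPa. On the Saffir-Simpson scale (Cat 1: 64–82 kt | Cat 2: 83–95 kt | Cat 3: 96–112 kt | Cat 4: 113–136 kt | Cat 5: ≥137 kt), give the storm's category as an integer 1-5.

3

ΔP = 1011 − 929 = 82 hPa.
V ≈ 6.1 × 82^0.645 = 6.1 × 17.16 ≈ 105 kt.
105 kt falls in the Category 3 band.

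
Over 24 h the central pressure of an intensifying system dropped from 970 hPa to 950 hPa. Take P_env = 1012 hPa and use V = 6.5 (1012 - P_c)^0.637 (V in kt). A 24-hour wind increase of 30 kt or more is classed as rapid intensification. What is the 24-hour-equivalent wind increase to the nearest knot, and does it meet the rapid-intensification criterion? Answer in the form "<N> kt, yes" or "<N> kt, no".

20 kt, no

V₁: ΔP = 42, V ≈ 6.5 × 42^0.637 ≈ 70.29 kt.
V₂: ΔP = 62, V ≈ 6.5 × 62^0.637 ≈ 90.09 kt.
ΔV over 24 h = 19.80 kt → 24 h equivalent = 19.80 × 24/24 ≈ 19.80 kt.
20 kt < 30 kt ⇒ not rapid intensification.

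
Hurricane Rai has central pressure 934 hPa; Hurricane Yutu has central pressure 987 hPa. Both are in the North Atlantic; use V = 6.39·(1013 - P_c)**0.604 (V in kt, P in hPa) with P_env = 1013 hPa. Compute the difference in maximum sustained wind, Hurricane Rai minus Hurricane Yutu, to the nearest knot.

44 kt

Hurricane Rai: ΔP = 79; V ≈ 6.39 × 79^0.604 ≈ 89.47 kt.
Hurricane Yutu: ΔP = 26; V ≈ 6.39 × 26^0.604 ≈ 45.72 kt.
Difference ≈ 89.47 − 45.72 = 43.75 → 44 kt.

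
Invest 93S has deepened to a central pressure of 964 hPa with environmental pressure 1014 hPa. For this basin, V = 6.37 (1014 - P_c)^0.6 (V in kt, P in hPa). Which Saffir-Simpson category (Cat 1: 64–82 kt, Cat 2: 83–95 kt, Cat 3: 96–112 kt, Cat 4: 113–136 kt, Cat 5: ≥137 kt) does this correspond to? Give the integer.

1

ΔP = 1014 − 964 = 50 hPa.
V ≈ 6.37 × 50^0.6 = 6.37 × 10.46 ≈ 67 kt.
67 kt falls in the Category 1 band.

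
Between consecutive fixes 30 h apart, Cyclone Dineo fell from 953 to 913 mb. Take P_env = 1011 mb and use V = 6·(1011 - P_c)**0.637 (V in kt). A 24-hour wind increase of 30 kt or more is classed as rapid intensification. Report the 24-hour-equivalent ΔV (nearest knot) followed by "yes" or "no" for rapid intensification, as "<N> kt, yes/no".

V₁: ΔP = 58, V ≈ 6 × 58^0.637 ≈ 79.70 kt.
V₂: ΔP = 98, V ≈ 6 × 98^0.637 ≈ 111.32 kt.
ΔV over 30 h = 31.62 kt → 24 h equivalent = 31.62 × 24/30 ≈ 25.30 kt.
25 kt < 30 kt ⇒ not rapid intensification.

25 kt, no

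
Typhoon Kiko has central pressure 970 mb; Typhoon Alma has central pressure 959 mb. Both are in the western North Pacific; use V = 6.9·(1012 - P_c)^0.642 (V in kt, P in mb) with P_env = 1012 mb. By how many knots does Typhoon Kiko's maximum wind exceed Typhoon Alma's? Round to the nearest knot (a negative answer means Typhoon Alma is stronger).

-12 kt

Typhoon Kiko: ΔP = 42; V ≈ 6.9 × 42^0.642 ≈ 76.03 kt.
Typhoon Alma: ΔP = 53; V ≈ 6.9 × 53^0.642 ≈ 88.27 kt.
Difference ≈ 76.03 − 88.27 = -12.24 → -12 kt.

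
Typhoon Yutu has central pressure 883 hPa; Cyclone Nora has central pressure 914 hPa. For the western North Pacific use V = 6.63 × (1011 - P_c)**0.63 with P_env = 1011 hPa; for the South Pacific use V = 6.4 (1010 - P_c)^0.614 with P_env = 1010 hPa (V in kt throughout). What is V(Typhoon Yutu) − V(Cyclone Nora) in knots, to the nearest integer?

35 kt

Typhoon Yutu: ΔP = 128; V ≈ 6.63 × 128^0.63 ≈ 140.95 kt.
Cyclone Nora: ΔP = 96; V ≈ 6.4 × 96^0.614 ≈ 105.51 kt.
Difference ≈ 140.95 − 105.51 = 35.44 → 35 kt.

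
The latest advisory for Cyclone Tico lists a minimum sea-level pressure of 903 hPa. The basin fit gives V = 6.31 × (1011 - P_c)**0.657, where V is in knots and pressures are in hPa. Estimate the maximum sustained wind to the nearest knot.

ΔP = 1011 − 903 = 108 hPa.
108^0.657 ≈ 21.675.
V ≈ 6.31 × 21.675 ≈ 136.8 kt.

137 kt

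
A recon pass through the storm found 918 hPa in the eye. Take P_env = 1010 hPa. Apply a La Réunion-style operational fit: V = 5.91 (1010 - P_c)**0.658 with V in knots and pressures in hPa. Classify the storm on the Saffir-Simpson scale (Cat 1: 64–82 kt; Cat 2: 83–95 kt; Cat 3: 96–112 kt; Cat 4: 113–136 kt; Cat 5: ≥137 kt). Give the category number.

ΔP = 1010 − 918 = 92 hPa.
V ≈ 5.91 × 92^0.658 = 5.91 × 19.60 ≈ 116 kt.
116 kt falls in the Category 4 band.

4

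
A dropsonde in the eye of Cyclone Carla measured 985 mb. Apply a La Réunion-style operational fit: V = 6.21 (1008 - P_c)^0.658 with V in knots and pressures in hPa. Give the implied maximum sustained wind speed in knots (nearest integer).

49 kt

ΔP = 1008 − 985 = 23 mb.
23^0.658 ≈ 7.871.
V ≈ 6.21 × 7.871 ≈ 48.9 kt.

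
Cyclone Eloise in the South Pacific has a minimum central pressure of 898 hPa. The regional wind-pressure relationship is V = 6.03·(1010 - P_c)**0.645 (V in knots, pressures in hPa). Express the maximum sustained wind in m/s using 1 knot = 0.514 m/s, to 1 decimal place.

65.0 m/s

ΔP = 1010 − 898 = 112 hPa.
V ≈ 6.03 × 112^0.645 = 6.03 × 20.977 ≈ 126.492 kt.
126.492 × 0.514 ≈ 65.02 m/s → 65.0 m/s.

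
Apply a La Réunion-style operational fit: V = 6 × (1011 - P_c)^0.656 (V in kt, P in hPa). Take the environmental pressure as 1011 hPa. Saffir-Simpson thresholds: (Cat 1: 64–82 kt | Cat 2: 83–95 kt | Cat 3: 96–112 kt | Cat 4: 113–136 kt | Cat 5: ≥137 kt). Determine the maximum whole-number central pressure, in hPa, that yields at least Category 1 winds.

974 hPa

Category 1 begins at V = 64 kt.
Required ΔP = (64/6)^(1/0.656) = 10.667^1.524 ≈ 36.91 hPa.
P_c ≤ 1011 − 36.91 = 974.09, so the highest integer P_c is 974 hPa.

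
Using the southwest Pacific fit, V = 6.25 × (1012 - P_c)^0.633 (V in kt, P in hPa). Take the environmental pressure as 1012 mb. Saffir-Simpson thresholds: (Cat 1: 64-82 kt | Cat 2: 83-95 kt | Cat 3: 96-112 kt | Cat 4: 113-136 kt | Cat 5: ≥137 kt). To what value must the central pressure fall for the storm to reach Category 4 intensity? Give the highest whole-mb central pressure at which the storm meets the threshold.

Category 4 begins at V = 113 kt.
Required ΔP = (113/6.25)^(1/0.633) = 18.080^1.580 ≈ 96.85 mb.
P_c ≤ 1012 − 96.85 = 915.15, so the highest integer P_c is 915 mb.

915 mb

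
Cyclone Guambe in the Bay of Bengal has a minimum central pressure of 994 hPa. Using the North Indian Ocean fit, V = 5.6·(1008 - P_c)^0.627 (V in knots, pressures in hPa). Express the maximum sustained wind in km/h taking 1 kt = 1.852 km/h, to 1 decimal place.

ΔP = 1008 − 994 = 14 hPa.
V ≈ 5.6 × 14^0.627 = 5.6 × 5.231 ≈ 29.296 kt.
29.296 × 1.852 ≈ 54.26 km/h → 54.3 km/h.

54.3 km/h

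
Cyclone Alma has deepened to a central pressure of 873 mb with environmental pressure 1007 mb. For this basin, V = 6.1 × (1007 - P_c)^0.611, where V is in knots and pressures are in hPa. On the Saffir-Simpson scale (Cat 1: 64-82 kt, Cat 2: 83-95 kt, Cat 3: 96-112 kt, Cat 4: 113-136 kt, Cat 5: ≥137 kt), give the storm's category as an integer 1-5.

ΔP = 1007 − 873 = 134 mb.
V ≈ 6.1 × 134^0.611 = 6.1 × 19.94 ≈ 122 kt.
122 kt falls in the Category 4 band.

4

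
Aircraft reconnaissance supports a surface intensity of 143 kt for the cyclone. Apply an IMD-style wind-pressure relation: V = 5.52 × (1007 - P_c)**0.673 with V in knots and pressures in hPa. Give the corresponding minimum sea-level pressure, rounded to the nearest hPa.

ΔP = (V / 5.52)^(1/0.673) = (143/5.52)^1.486.
143/5.52 = 25.906; 25.906^1.486 ≈ 125.93 hPa.
P_c = 1007 − 125.93 = 881.07 ≈ 881 hPa.

881 hPa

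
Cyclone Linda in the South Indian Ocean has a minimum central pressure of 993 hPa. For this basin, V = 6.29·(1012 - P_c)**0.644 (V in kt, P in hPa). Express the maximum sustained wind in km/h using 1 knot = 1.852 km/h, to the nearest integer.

78 km/h

ΔP = 1012 − 993 = 19 hPa.
V ≈ 6.29 × 19^0.644 = 6.29 × 6.661 ≈ 41.896 kt.
41.896 × 1.852 ≈ 77.59 km/h → 78 km/h.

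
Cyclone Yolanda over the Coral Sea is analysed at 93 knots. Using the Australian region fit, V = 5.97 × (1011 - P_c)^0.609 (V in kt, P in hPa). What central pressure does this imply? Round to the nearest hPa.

920 hPa

ΔP = (V / 5.97)^(1/0.609) = (93/5.97)^1.642.
93/5.97 = 15.578; 15.578^1.642 ≈ 90.81 hPa.
P_c = 1011 − 90.81 = 920.19 ≈ 920 hPa.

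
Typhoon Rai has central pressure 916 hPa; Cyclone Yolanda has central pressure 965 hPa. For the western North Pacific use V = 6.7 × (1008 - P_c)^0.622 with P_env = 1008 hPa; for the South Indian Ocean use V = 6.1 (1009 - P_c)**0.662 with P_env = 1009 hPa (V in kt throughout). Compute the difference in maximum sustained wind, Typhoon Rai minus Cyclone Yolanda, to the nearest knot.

37 kt

Typhoon Rai: ΔP = 92; V ≈ 6.7 × 92^0.622 ≈ 111.57 kt.
Cyclone Yolanda: ΔP = 44; V ≈ 6.1 × 44^0.662 ≈ 74.70 kt.
Difference ≈ 111.57 − 74.70 = 36.87 → 37 kt.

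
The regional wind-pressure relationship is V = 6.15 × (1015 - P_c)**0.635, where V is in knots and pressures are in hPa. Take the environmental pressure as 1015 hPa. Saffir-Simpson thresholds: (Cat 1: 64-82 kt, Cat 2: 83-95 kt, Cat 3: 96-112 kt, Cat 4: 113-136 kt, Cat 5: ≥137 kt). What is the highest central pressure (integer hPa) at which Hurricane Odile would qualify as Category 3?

Category 3 begins at V = 96 kt.
Required ΔP = (96/6.15)^(1/0.635) = 15.610^1.575 ≈ 75.75 hPa.
P_c ≤ 1015 − 75.75 = 939.25, so the highest integer P_c is 939 hPa.

939 hPa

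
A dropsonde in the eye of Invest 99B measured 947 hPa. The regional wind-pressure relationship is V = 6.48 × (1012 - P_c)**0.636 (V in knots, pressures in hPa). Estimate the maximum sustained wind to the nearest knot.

92 kt

ΔP = 1012 − 947 = 65 hPa.
65^0.636 ≈ 14.224.
V ≈ 6.48 × 14.224 ≈ 92.2 kt.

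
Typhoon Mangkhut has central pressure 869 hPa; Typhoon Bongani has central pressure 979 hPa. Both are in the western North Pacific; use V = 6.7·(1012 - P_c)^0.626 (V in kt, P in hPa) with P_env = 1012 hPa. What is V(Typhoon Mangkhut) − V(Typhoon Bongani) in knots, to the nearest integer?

Typhoon Mangkhut: ΔP = 143; V ≈ 6.7 × 143^0.626 ≈ 149.73 kt.
Typhoon Bongani: ΔP = 33; V ≈ 6.7 × 33^0.626 ≈ 59.79 kt.
Difference ≈ 149.73 − 59.79 = 89.94 → 90 kt.

90 kt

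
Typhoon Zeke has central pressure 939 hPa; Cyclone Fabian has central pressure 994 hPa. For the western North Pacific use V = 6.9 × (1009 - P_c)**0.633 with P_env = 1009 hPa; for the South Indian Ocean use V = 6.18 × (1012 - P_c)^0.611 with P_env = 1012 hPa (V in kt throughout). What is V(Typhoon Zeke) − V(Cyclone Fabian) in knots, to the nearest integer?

65 kt

Typhoon Zeke: ΔP = 70; V ≈ 6.9 × 70^0.633 ≈ 101.58 kt.
Cyclone Fabian: ΔP = 18; V ≈ 6.18 × 18^0.611 ≈ 36.14 kt.
Difference ≈ 101.58 − 36.14 = 65.44 → 65 kt.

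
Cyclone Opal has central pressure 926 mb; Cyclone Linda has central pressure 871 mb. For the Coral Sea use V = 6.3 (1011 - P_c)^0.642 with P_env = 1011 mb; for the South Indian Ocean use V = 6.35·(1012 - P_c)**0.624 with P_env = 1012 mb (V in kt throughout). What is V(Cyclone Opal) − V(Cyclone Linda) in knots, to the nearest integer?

-30 kt

Cyclone Opal: ΔP = 85; V ≈ 6.3 × 85^0.642 ≈ 109.15 kt.
Cyclone Linda: ΔP = 141; V ≈ 6.35 × 141^0.624 ≈ 139.28 kt.
Difference ≈ 109.15 − 139.28 = -30.13 → -30 kt.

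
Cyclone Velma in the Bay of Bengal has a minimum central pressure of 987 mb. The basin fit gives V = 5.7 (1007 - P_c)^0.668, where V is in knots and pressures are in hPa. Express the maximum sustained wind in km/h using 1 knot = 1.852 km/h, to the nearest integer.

78 km/h

ΔP = 1007 − 987 = 20 mb.
V ≈ 5.7 × 20^0.668 = 5.7 × 7.398 ≈ 42.166 kt.
42.166 × 1.852 ≈ 78.09 km/h → 78 km/h.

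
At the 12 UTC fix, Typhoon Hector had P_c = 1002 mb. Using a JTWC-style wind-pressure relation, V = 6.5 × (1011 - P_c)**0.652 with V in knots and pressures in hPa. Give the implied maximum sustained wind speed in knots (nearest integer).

ΔP = 1011 − 1002 = 9 mb.
9^0.652 ≈ 4.190.
V ≈ 6.5 × 4.190 ≈ 27.2 kt.

27 kt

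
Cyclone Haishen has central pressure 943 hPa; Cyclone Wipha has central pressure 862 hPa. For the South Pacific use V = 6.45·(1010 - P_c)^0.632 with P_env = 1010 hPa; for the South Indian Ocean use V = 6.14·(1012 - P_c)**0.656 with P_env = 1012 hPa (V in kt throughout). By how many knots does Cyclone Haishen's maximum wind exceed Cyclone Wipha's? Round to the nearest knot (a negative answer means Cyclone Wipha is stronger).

Cyclone Haishen: ΔP = 67; V ≈ 6.45 × 67^0.632 ≈ 91.97 kt.
Cyclone Wipha: ΔP = 150; V ≈ 6.14 × 150^0.656 ≈ 164.32 kt.
Difference ≈ 91.97 − 164.32 = -72.35 → -72 kt.

-72 kt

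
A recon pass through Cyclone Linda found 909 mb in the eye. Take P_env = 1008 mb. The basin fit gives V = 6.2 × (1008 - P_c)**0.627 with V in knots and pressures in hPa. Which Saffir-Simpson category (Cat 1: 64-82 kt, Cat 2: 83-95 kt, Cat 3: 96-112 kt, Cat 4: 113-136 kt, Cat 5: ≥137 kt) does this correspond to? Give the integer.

3

ΔP = 1008 − 909 = 99 mb.
V ≈ 6.2 × 99^0.627 = 6.2 × 17.83 ≈ 111 kt.
111 kt falls in the Category 3 band.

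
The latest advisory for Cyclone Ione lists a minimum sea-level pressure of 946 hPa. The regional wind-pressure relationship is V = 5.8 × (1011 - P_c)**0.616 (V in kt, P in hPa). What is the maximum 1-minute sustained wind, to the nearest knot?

ΔP = 1011 − 946 = 65 hPa.
65^0.616 ≈ 13.084.
V ≈ 5.8 × 13.084 ≈ 75.9 kt.

76 kt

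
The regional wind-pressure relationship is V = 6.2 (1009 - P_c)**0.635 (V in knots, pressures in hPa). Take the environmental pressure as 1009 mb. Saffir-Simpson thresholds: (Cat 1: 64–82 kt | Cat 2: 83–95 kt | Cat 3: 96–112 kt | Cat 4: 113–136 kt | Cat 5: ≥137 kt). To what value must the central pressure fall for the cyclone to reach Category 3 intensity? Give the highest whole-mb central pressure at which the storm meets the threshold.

Category 3 begins at V = 96 kt.
Required ΔP = (96/6.2)^(1/0.635) = 15.484^1.575 ≈ 74.79 mb.
P_c ≤ 1009 − 74.79 = 934.21, so the highest integer P_c is 934 mb.

934 mb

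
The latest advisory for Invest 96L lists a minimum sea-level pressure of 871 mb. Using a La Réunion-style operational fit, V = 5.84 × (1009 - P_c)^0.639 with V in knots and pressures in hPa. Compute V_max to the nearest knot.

136 kt

ΔP = 1009 − 871 = 138 mb.
138^0.639 ≈ 23.301.
V ≈ 5.84 × 23.301 ≈ 136.1 kt.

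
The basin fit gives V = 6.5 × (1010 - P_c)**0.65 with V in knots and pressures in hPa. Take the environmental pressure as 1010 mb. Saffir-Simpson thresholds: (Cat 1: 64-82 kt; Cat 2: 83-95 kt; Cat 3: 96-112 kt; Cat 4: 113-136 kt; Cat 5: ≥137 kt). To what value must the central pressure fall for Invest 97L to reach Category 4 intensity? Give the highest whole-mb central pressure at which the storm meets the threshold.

Category 4 begins at V = 113 kt.
Required ΔP = (113/6.5)^(1/0.65) = 17.385^1.538 ≈ 80.90 mb.
P_c ≤ 1010 − 80.90 = 929.10, so the highest integer P_c is 929 mb.

929 mb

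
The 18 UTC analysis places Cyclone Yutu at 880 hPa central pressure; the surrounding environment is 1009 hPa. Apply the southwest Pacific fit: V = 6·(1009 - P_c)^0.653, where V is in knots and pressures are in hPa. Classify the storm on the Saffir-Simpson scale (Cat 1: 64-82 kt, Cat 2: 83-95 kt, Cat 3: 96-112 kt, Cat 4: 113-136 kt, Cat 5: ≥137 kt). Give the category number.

ΔP = 1009 − 880 = 129 hPa.
V ≈ 6 × 129^0.653 = 6 × 23.89 ≈ 143 kt.
143 kt falls in the Category 5 band.

5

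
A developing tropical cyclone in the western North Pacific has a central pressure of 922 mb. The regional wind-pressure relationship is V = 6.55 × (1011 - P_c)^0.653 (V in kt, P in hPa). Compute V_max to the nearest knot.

123 kt

ΔP = 1011 − 922 = 89 mb.
89^0.653 ≈ 18.748.
V ≈ 6.55 × 18.748 ≈ 122.8 kt.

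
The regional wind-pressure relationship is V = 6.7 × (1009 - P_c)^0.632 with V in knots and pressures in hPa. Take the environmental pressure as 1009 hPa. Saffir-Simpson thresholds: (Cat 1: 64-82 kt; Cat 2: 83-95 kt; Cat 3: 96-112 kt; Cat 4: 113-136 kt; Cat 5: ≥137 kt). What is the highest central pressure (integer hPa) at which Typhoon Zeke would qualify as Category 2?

Category 2 begins at V = 83 kt.
Required ΔP = (83/6.7)^(1/0.632) = 12.388^1.582 ≈ 53.63 hPa.
P_c ≤ 1009 − 53.63 = 955.37, so the highest integer P_c is 955 hPa.

955 hPa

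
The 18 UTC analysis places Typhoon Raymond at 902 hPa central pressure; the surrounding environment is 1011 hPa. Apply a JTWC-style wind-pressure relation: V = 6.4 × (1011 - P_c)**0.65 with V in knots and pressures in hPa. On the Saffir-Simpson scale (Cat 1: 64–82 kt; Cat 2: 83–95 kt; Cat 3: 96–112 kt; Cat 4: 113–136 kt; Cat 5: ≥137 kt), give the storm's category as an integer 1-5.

ΔP = 1011 − 902 = 109 hPa.
V ≈ 6.4 × 109^0.65 = 6.4 × 21.10 ≈ 135 kt.
135 kt falls in the Category 4 band.

4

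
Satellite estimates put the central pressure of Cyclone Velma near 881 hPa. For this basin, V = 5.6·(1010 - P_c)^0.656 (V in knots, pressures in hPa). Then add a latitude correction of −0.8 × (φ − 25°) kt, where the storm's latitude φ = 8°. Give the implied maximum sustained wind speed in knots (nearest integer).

ΔP = 1010 − 881 = 129 hPa.
129^0.656 ≈ 24.241.
V ≈ 5.6 × 24.241 ≈ 135.7 kt.
Latitude correction: −0.8 × (8 − 25) = 13.6 kt.
Corrected V ≈ 149.3 kt → 149 kt.

149 kt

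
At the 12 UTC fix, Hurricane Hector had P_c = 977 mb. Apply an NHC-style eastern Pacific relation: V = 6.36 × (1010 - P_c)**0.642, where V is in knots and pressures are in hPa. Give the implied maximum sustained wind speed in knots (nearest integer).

ΔP = 1010 − 977 = 33 mb.
33^0.642 ≈ 9.438.
V ≈ 6.36 × 9.438 ≈ 60.0 kt.

60 kt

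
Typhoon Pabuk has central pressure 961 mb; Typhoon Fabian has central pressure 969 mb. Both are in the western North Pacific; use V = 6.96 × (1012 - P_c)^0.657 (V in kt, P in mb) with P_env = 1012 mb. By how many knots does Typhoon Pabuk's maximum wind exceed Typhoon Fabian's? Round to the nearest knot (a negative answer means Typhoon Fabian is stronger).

10 kt

Typhoon Pabuk: ΔP = 51; V ≈ 6.96 × 51^0.657 ≈ 92.15 kt.
Typhoon Fabian: ΔP = 43; V ≈ 6.96 × 43^0.657 ≈ 82.38 kt.
Difference ≈ 92.15 − 82.38 = 9.77 → 10 kt.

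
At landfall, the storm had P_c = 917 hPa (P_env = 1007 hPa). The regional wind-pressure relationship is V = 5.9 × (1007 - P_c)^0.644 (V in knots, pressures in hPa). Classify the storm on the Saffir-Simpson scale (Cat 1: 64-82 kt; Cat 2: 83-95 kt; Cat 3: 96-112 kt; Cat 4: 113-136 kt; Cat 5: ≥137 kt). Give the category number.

3

ΔP = 1007 − 917 = 90 hPa.
V ≈ 5.9 × 90^0.644 = 5.9 × 18.14 ≈ 107 kt.
107 kt falls in the Category 3 band.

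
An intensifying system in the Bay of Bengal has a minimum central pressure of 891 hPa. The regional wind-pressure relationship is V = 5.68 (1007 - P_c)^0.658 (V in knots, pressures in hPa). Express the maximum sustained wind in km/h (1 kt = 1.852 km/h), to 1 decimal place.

ΔP = 1007 − 891 = 116 hPa.
V ≈ 5.68 × 116^0.658 = 5.68 × 22.825 ≈ 129.647 kt.
129.647 × 1.852 ≈ 240.11 km/h → 240.1 km/h.

240.1 km/h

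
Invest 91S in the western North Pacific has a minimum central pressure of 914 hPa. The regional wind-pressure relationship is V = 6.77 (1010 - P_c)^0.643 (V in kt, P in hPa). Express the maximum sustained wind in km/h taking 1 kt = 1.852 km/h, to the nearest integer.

236 km/h

ΔP = 1010 − 914 = 96 hPa.
V ≈ 6.77 × 96^0.643 = 6.77 × 18.819 ≈ 127.406 kt.
127.406 × 1.852 ≈ 235.96 km/h → 236 km/h.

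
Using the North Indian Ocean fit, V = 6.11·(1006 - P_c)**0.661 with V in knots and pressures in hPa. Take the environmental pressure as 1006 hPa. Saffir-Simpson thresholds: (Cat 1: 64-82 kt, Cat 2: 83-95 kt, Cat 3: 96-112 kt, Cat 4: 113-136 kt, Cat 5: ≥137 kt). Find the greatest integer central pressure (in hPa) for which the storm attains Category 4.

Category 4 begins at V = 113 kt.
Required ΔP = (113/6.11)^(1/0.661) = 18.494^1.513 ≈ 82.58 hPa.
P_c ≤ 1006 − 82.58 = 923.42, so the highest integer P_c is 923 hPa.

923 hPa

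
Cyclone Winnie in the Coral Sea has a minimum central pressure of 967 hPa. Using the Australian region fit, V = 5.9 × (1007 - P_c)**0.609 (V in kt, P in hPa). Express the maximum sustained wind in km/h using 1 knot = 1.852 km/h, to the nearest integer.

103 km/h

ΔP = 1007 − 967 = 40 hPa.
V ≈ 5.9 × 40^0.609 = 5.9 × 9.455 ≈ 55.784 kt.
55.784 × 1.852 ≈ 103.31 km/h → 103 km/h.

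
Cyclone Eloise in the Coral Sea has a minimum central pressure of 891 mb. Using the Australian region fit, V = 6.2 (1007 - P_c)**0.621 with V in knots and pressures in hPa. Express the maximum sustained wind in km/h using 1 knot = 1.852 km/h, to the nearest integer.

220 km/h

ΔP = 1007 − 891 = 116 mb.
V ≈ 6.2 × 116^0.621 = 6.2 × 19.144 ≈ 118.692 kt.
118.692 × 1.852 ≈ 219.82 km/h → 220 km/h.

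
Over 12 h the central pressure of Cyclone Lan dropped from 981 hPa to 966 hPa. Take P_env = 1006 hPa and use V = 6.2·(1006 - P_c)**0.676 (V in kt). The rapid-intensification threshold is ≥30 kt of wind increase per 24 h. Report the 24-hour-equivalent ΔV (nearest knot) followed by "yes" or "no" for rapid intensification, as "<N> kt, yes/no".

41 kt, yes

V₁: ΔP = 25, V ≈ 6.2 × 25^0.676 ≈ 54.63 kt.
V₂: ΔP = 40, V ≈ 6.2 × 40^0.676 ≈ 75.06 kt.
ΔV over 12 h = 20.43 kt → 24 h equivalent = 20.43 × 24/12 ≈ 40.86 kt.
41 kt ≥ 30 kt ⇒ rapid intensification.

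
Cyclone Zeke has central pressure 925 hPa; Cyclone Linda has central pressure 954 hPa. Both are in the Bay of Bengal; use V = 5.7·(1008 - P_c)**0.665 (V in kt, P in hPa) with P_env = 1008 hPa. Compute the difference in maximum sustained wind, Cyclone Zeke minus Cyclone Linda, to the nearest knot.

27 kt

Cyclone Zeke: ΔP = 83; V ≈ 5.7 × 83^0.665 ≈ 107.66 kt.
Cyclone Linda: ΔP = 54; V ≈ 5.7 × 54^0.665 ≈ 80.89 kt.
Difference ≈ 107.66 − 80.89 = 26.77 → 27 kt.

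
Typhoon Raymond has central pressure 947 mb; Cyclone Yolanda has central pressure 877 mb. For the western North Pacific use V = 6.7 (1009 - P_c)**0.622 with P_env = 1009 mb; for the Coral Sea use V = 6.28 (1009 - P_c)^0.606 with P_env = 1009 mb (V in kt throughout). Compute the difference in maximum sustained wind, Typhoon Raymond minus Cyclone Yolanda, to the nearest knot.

-34 kt

Typhoon Raymond: ΔP = 62; V ≈ 6.7 × 62^0.622 ≈ 87.29 kt.
Cyclone Yolanda: ΔP = 132; V ≈ 6.28 × 132^0.606 ≈ 121.07 kt.
Difference ≈ 87.29 − 121.07 = -33.78 → -34 kt.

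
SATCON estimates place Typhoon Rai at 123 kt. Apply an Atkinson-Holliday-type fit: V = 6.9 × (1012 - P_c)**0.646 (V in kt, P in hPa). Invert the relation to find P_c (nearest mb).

ΔP = (V / 6.9)^(1/0.646) = (123/6.9)^1.548.
123/6.9 = 17.826; 17.826^1.548 ≈ 86.42 mb.
P_c = 1012 − 86.42 = 925.58 ≈ 926 mb.

926 mb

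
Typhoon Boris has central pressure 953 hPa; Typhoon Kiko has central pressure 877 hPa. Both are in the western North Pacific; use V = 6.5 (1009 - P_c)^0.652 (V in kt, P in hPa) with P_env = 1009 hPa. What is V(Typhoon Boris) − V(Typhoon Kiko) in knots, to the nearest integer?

Typhoon Boris: ΔP = 56; V ≈ 6.5 × 56^0.652 ≈ 89.69 kt.
Typhoon Kiko: ΔP = 132; V ≈ 6.5 × 132^0.652 ≈ 156.87 kt.
Difference ≈ 89.69 − 156.87 = -67.18 → -67 kt.

-67 kt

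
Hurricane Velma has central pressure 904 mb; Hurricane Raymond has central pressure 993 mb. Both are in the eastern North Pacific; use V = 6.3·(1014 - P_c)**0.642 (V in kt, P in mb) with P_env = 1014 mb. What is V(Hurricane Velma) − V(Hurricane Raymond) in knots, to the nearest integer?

Hurricane Velma: ΔP = 110; V ≈ 6.3 × 110^0.642 ≈ 128.80 kt.
Hurricane Raymond: ΔP = 21; V ≈ 6.3 × 21^0.642 ≈ 44.48 kt.
Difference ≈ 128.80 − 44.48 = 84.32 → 84 kt.

84 kt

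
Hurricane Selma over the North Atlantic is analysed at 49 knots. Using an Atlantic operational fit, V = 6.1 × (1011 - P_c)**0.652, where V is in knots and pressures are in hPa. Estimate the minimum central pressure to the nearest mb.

987 mb

ΔP = (V / 6.1)^(1/0.652) = (49/6.1)^1.534.
49/6.1 = 8.033; 8.033^1.534 ≈ 24.42 mb.
P_c = 1011 − 24.42 = 986.58 ≈ 987 mb.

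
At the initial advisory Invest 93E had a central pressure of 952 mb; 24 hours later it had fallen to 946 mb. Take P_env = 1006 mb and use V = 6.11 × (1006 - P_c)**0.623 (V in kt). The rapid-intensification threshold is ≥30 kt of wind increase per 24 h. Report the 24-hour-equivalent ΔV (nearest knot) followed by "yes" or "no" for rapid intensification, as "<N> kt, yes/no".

V₁: ΔP = 54, V ≈ 6.11 × 54^0.623 ≈ 73.34 kt.
V₂: ΔP = 60, V ≈ 6.11 × 60^0.623 ≈ 78.31 kt.
ΔV over 24 h = 4.97 kt → 24 h equivalent = 4.97 × 24/24 ≈ 4.97 kt.
5 kt < 30 kt ⇒ not rapid intensification.

5 kt, no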